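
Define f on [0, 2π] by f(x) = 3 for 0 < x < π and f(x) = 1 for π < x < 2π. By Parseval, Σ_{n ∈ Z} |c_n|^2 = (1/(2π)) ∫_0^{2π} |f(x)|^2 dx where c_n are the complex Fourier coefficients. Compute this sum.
Σ |c_n|^2 = 5

Parseval equates the L^2 energy of f (normalised by 1/(2π)) with the ℓ^2 sum of its Fourier coefficients: (1/(2π)) ∫_0^{2π} |f|^2 = Σ |c_n|^2.
Compute the left side: (1/(2π)) [∫_0^π 3^2 dx + ∫_π^{2π} 1^2 dx] = (1/(2π)) · (9π + 1π) = (9 + 1)/2 = 5.
So Σ_{n ∈ Z} |c_n|^2 = 5.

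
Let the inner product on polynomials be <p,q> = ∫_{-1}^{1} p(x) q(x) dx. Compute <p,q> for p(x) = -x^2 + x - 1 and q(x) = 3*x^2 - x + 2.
<p,q> = -46/5

Expand the product: p(x)·q(x) = -3*x^4 + 4*x^3 - 6*x^2 + 3*x - 2.
∫_{-1}^{1} of each monomial x^k gives [2/(k+1) if k even, 0 if k odd]. Integrating term-by-term (or equivalently evaluating the antiderivative F(x) = -3*x^5/5 + x^4 - 2*x^3 + 3*x^2/2 - 2*x at the endpoints):
  F(1) − F(−1) = -21/10 − (71/10) = -46/5.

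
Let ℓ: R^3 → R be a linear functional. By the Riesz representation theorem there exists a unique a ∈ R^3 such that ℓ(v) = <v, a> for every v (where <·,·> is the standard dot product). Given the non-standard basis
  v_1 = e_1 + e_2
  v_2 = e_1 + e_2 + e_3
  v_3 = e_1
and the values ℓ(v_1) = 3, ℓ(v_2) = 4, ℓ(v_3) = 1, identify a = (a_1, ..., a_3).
a = (1, 2, 1)

Write a = (a_1, ..., a_3) in the standard basis. For each basis vector v_i, ℓ(v_i) = <v_i, a> is a linear equation in the a_j's. Collect the n equations into a matrix system V a = ℓ, where row i of V is v_i (expressed in the standard basis). Since V is invertible (lower-triangular with 1s on the diagonal, up to permutation), solve by back-substitution:
  V =
[[1, 1, 0],
 [1, 1, 1],
 [1, 0, 0]]
  V a = (3, 4, 1)
Solving gives a = (1, 2, 1).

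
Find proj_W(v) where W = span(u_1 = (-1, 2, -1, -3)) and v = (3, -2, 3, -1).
proj_W(v) = (7/15, -14/15, 7/15, 7/5)

Set up U = [u_1 | ... | u_1] ∈ R^(4×1). The projector onto W = col(U) is P = U (U^T U)^(-1) U^T.
Compute U^T U =
  [15],
and U^T v = (-7).
Solve U^T U · c = U^T v for the coefficients: c = (-7/15). The projection is proj_W(v) = U c.
Check: (v - proj_W(v)) · u_1 = 0  (should be 0).
Result: proj_W(v) = (7/15, -14/15, 7/15, 7/5).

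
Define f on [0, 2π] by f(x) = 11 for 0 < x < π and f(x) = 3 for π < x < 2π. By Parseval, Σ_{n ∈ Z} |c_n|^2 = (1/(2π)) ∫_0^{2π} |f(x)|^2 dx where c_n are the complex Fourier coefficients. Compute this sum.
Σ |c_n|^2 = 65

Parseval equates the L^2 energy of f (normalised by 1/(2π)) with the ℓ^2 sum of its Fourier coefficients: (1/(2π)) ∫_0^{2π} |f|^2 = Σ |c_n|^2.
Compute the left side: (1/(2π)) [∫_0^π 11^2 dx + ∫_π^{2π} 3^2 dx] = (1/(2π)) · (121π + 9π) = (121 + 9)/2 = 65.
So Σ_{n ∈ Z} |c_n|^2 = 65.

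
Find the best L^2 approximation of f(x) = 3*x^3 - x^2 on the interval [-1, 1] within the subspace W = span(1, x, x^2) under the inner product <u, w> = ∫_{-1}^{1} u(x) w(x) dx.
g(x) = -x^2 + 9*x/5

The best approximation g ∈ W is the orthogonal projection of f onto W. Writing g = a_0 + a_1 x + a_2 x^2, the coefficients solve the normal equations G · a = b where
  G_{ij} = <φ_i, φ_j> and b_i = <f, φ_i>, with φ_0 = 1, φ_1 = x, φ_2 = x^2.
G =
  [2, 0, 2/3]
  [0, 2/3, 0]
  [2/3, 0, 2/5],
b = (-2/3, 6/5, -2/5).
Solving gives a_0 = 0, a_1 = 9/5, a_2 = -1, so
  g(x) = -x^2 + 9*x/5.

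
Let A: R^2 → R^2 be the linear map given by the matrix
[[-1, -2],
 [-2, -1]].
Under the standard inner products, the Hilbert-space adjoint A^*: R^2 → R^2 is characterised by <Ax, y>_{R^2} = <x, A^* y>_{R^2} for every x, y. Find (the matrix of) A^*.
A^* = A^T =
[[-1, -2],
 [-2, -1]]

For real matrices with standard dot products, the defining identity <Ax, y> = <x, A^* y> gives (Ax)^T y = x^T (A^*) y, i.e. x^T A^T y = x^T (A^*) y. Since this holds for all x, y, we must have A^* = A^T. Therefore
A^* =
[[-1, -2],
 [-2, -1]].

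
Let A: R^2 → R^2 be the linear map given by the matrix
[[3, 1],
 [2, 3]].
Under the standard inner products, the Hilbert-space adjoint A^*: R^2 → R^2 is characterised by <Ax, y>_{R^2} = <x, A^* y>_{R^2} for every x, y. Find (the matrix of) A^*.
A^* = A^T =
[[3, 2],
 [1, 3]]

For real matrices with standard dot products, the defining identity <Ax, y> = <x, A^* y> gives (Ax)^T y = x^T (A^*) y, i.e. x^T A^T y = x^T (A^*) y. Since this holds for all x, y, we must have A^* = A^T. Therefore
A^* =
[[3, 2],
 [1, 3]].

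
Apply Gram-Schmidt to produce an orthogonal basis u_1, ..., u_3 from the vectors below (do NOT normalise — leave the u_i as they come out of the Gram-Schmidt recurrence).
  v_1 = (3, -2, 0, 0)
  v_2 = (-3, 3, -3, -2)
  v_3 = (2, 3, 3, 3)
Orthogonal basis:
  u_1 = (3, -2, 0, 0)
  u_2 = (6/13, 9/13, -3, -2)
  u_3 = (214/89, 321/89, 33/89, 111/89)

Apply the Gram-Schmidt recurrence
  u_1 = v_1
  u_i = v_i − Σ_{j<i} ((v_i · u_j) / (u_j · u_j)) · u_j.

Step by step this gives:
  u_1 = (3, -2, 0, 0)
  u_2 = (6/13, 9/13, -3, -2)
  u_3 = (214/89, 321/89, 33/89, 111/89)

Orthogonality check:
  u_2 · u_1 = 0 (should be 0)
  u_3 · u_1 = 0 (should be 0)
  u_3 · u_2 = 0 (should be 0)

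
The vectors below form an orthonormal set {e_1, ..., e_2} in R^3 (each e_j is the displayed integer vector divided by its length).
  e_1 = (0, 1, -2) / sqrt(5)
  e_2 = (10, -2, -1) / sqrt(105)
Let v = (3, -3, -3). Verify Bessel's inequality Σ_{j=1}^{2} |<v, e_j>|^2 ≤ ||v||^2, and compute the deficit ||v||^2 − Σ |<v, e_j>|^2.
Σ |<v, e_j>|^2 = 114/7; ||v||^2 = 27; deficit = 75/7

Write each e_j = u_j / sqrt(<u_j, u_j>) where u_j is the displayed integer vector. Then <v, e_j> = <v, u_j> / sqrt(<u_j, u_j>), so |<v, e_j>|^2 = <v, u_j>^2 / <u_j, u_j>.
Coefficients: <v, e_1> = 3/sqrt(5), <v, e_2> = 39/sqrt(105).
Square and sum: Σ |<v, e_j>|^2 = 114/7.
Compute ||v||^2 = v·v = 27.
Deficit = 27 − 114/7 = 75/7 ≥ 0, confirming Bessel's inequality. (The deficit equals ||v − Σ <v,e_j> e_j||^2, the squared distance from v to span{e_j}.)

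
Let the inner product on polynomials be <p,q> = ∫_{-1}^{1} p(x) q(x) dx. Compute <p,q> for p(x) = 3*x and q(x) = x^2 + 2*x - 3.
<p,q> = 4

Expand the product: p(x)·q(x) = 3*x^3 + 6*x^2 - 9*x.
∫_{-1}^{1} of each monomial x^k gives [2/(k+1) if k even, 0 if k odd]. Integrating term-by-term (or equivalently evaluating the antiderivative F(x) = 3*x^4/4 + 2*x^3 - 9*x^2/2 at the endpoints):
  F(1) − F(−1) = -7/4 − (-23/4) = 4.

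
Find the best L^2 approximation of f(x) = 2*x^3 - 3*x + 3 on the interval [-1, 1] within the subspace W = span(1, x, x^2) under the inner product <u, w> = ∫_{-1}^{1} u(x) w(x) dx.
g(x) = 3 - 9*x/5

The best approximation g ∈ W is the orthogonal projection of f onto W. Writing g = a_0 + a_1 x + a_2 x^2, the coefficients solve the normal equations G · a = b where
  G_{ij} = <φ_i, φ_j> and b_i = <f, φ_i>, with φ_0 = 1, φ_1 = x, φ_2 = x^2.
G =
  [2, 0, 2/3]
  [0, 2/3, 0]
  [2/3, 0, 2/5],
b = (6, -6/5, 2).
Solving gives a_0 = 3, a_1 = -9/5, a_2 = 0, so
  g(x) = 3 - 9*x/5.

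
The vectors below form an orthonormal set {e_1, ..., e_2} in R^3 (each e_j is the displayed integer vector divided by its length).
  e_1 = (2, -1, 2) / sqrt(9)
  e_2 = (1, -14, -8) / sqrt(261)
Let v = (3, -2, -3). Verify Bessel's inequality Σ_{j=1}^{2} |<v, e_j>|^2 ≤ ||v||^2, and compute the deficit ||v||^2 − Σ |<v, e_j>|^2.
Σ |<v, e_j>|^2 = 349/29; ||v||^2 = 22; deficit = 289/29

Write each e_j = u_j / sqrt(<u_j, u_j>) where u_j is the displayed integer vector. Then <v, e_j> = <v, u_j> / sqrt(<u_j, u_j>), so |<v, e_j>|^2 = <v, u_j>^2 / <u_j, u_j>.
Coefficients: <v, e_1> = 2/sqrt(9), <v, e_2> = 55/sqrt(261).
Square and sum: Σ |<v, e_j>|^2 = 349/29.
Compute ||v||^2 = v·v = 22.
Deficit = 22 − 349/29 = 289/29 ≥ 0, confirming Bessel's inequality. (The deficit equals ||v − Σ <v,e_j> e_j||^2, the squared distance from v to span{e_j}.)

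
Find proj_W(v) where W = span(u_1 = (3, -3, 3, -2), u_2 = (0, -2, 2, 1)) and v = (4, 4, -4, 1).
proj_W(v) = (72/179, 578/179, -578/179, -373/179)

Set up U = [u_1 | ... | u_2] ∈ R^(4×2). The projector onto W = col(U) is P = U (U^T U)^(-1) U^T.
Compute U^T U =
  [31, 10]
  [10, 9],
and U^T v = (-14, -15).
Solve U^T U · c = U^T v for the coefficients: c = (24/179, -325/179). The projection is proj_W(v) = U c.
Check: (v - proj_W(v)) · u_1 = 0  (should be 0).
Check: (v - proj_W(v)) · u_2 = 0  (should be 0).
Result: proj_W(v) = (72/179, 578/179, -578/179, -373/179).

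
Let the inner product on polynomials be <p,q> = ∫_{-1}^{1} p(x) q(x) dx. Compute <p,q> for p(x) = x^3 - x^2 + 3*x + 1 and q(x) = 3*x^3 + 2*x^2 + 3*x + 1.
<p,q> = 284/21

Expand the product: p(x)·q(x) = 3*x^6 - x^5 + 10*x^4 + 7*x^3 + 10*x^2 + 6*x + 1.
∫_{-1}^{1} of each monomial x^k gives [2/(k+1) if k even, 0 if k odd]. Integrating term-by-term (or equivalently evaluating the antiderivative F(x) = 3*x^7/7 - x^6/6 + 2*x^5 + 7*x^4/4 + 10*x^3/3 + 3*x^2 + x at the endpoints):
  F(1) − F(−1) = 953/84 − (-61/28) = 284/21.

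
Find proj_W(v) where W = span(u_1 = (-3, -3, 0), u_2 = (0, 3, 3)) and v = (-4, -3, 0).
proj_W(v) = (-11/3, -10/3, 1/3)

Set up U = [u_1 | ... | u_2] ∈ R^(3×2). The projector onto W = col(U) is P = U (U^T U)^(-1) U^T.
Compute U^T U =
  [18, -9]
  [-9, 18],
and U^T v = (21, -9).
Solve U^T U · c = U^T v for the coefficients: c = (11/9, 1/9). The projection is proj_W(v) = U c.
Check: (v - proj_W(v)) · u_1 = 0  (should be 0).
Check: (v - proj_W(v)) · u_2 = 0  (should be 0).
Result: proj_W(v) = (-11/3, -10/3, 1/3).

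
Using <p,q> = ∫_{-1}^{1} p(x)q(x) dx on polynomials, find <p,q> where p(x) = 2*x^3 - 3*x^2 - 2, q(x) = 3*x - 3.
<p,q> = 102/5

Expand the product: p(x)·q(x) = 6*x^4 - 15*x^3 + 9*x^2 - 6*x + 6.
∫_{-1}^{1} of each monomial x^k gives [2/(k+1) if k even, 0 if k odd]. Integrating term-by-term (or equivalently evaluating the antiderivative F(x) = 6*x^5/5 - 15*x^4/4 + 3*x^3 - 3*x^2 + 6*x at the endpoints):
  F(1) − F(−1) = 69/20 − (-339/20) = 102/5.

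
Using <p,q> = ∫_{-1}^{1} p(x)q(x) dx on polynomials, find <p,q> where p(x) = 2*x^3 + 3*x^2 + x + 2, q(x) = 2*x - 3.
<p,q> = -226/15

Expand the product: p(x)·q(x) = 4*x^4 - 7*x^2 + x - 6.
∫_{-1}^{1} of each monomial x^k gives [2/(k+1) if k even, 0 if k odd]. Integrating term-by-term (or equivalently evaluating the antiderivative F(x) = 4*x^5/5 - 7*x^3/3 + x^2/2 - 6*x at the endpoints):
  F(1) − F(−1) = -211/30 − (241/30) = -226/15.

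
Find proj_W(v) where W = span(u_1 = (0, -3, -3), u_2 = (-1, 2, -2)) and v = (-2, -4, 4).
proj_W(v) = (14/9, -28/9, 28/9)

Set up U = [u_1 | ... | u_2] ∈ R^(3×2). The projector onto W = col(U) is P = U (U^T U)^(-1) U^T.
Compute U^T U =
  [18, 0]
  [0, 9],
and U^T v = (0, -14).
Solve U^T U · c = U^T v for the coefficients: c = (0, -14/9). The projection is proj_W(v) = U c.
Check: (v - proj_W(v)) · u_1 = 0  (should be 0).
Check: (v - proj_W(v)) · u_2 = 0  (should be 0).
Result: proj_W(v) = (14/9, -28/9, 28/9).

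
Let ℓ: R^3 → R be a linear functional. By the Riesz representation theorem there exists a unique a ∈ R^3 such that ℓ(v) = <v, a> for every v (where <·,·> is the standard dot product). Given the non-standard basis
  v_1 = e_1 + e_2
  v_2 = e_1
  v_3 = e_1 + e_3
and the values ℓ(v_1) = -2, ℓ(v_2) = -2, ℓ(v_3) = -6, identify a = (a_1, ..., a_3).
a = (-2, 0, -4)

Write a = (a_1, ..., a_3) in the standard basis. For each basis vector v_i, ℓ(v_i) = <v_i, a> is a linear equation in the a_j's. Collect the n equations into a matrix system V a = ℓ, where row i of V is v_i (expressed in the standard basis). Since V is invertible (lower-triangular with 1s on the diagonal, up to permutation), solve by back-substitution:
  V =
[[1, 1, 0],
 [1, 0, 0],
 [1, 0, 1]]
  V a = (-2, -2, -6)
Solving gives a = (-2, 0, -4).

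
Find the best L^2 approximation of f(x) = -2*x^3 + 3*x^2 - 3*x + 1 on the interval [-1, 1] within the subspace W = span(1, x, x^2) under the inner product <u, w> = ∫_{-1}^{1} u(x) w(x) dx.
g(x) = 3*x^2 - 21*x/5 + 1

The best approximation g ∈ W is the orthogonal projection of f onto W. Writing g = a_0 + a_1 x + a_2 x^2, the coefficients solve the normal equations G · a = b where
  G_{ij} = <φ_i, φ_j> and b_i = <f, φ_i>, with φ_0 = 1, φ_1 = x, φ_2 = x^2.
G =
  [2, 0, 2/3]
  [0, 2/3, 0]
  [2/3, 0, 2/5],
b = (4, -14/5, 28/15).
Solving gives a_0 = 1, a_1 = -21/5, a_2 = 3, so
  g(x) = 3*x^2 - 21*x/5 + 1.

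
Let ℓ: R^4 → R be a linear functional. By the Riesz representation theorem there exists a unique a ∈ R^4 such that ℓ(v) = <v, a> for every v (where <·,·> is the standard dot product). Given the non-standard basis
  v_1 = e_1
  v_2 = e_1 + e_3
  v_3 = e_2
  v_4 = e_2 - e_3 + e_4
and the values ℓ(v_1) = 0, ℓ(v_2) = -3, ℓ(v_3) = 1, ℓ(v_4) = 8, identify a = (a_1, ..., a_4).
a = (0, 1, -3, 4)

Write a = (a_1, ..., a_4) in the standard basis. For each basis vector v_i, ℓ(v_i) = <v_i, a> is a linear equation in the a_j's. Collect the n equations into a matrix system V a = ℓ, where row i of V is v_i (expressed in the standard basis). Since V is invertible (lower-triangular with 1s on the diagonal, up to permutation), solve by back-substitution:
  V =
[[1, 0, 0, 0],
 [1, 0, 1, 0],
 [0, 1, 0, 0],
 [0, 1, -1, 1]]
  V a = (0, -3, 1, 8)
Solving gives a = (0, 1, -3, 4).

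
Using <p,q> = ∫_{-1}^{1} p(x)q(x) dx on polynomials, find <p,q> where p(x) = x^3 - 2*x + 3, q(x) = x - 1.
<p,q> = -104/15

Expand the product: p(x)·q(x) = x^4 - x^3 - 2*x^2 + 5*x - 3.
∫_{-1}^{1} of each monomial x^k gives [2/(k+1) if k even, 0 if k odd]. Integrating term-by-term (or equivalently evaluating the antiderivative F(x) = x^5/5 - x^4/4 - 2*x^3/3 + 5*x^2/2 - 3*x at the endpoints):
  F(1) − F(−1) = -73/60 − (343/60) = -104/15.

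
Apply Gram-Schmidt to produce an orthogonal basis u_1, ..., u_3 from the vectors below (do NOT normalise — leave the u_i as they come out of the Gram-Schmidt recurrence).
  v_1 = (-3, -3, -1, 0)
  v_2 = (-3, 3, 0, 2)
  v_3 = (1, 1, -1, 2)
Orthogonal basis:
  u_1 = (-3, -3, -1, 0)
  u_2 = (-3, 3, 0, 2)
  u_3 = (158/209, -70/209, -24/19, 18/11)

Apply the Gram-Schmidt recurrence
  u_1 = v_1
  u_i = v_i − Σ_{j<i} ((v_i · u_j) / (u_j · u_j)) · u_j.

Step by step this gives:
  u_1 = (-3, -3, -1, 0)
  u_2 = (-3, 3, 0, 2)
  u_3 = (158/209, -70/209, -24/19, 18/11)

Orthogonality check:
  u_2 · u_1 = 0 (should be 0)
  u_3 · u_1 = 0 (should be 0)
  u_3 · u_2 = 0 (should be 0)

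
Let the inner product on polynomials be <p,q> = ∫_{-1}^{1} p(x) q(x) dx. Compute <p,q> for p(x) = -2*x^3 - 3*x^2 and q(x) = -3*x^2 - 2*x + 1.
<p,q> = 16/5

Expand the product: p(x)·q(x) = 6*x^5 + 13*x^4 + 4*x^3 - 3*x^2.
∫_{-1}^{1} of each monomial x^k gives [2/(k+1) if k even, 0 if k odd]. Integrating term-by-term (or equivalently evaluating the antiderivative F(x) = x^6 + 13*x^5/5 + x^4 - x^3 at the endpoints):
  F(1) − F(−1) = 18/5 − (2/5) = 16/5.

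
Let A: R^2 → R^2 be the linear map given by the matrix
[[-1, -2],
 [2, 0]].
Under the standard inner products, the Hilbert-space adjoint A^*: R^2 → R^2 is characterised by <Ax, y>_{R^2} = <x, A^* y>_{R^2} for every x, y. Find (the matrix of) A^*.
A^* = A^T =
[[-1, 2],
 [-2, 0]]

For real matrices with standard dot products, the defining identity <Ax, y> = <x, A^* y> gives (Ax)^T y = x^T (A^*) y, i.e. x^T A^T y = x^T (A^*) y. Since this holds for all x, y, we must have A^* = A^T. Therefore
A^* =
[[-1, 2],
 [-2, 0]].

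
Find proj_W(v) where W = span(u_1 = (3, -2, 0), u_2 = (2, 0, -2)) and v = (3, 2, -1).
proj_W(v) = (31/17, 4/17, -37/17)

Set up U = [u_1 | ... | u_2] ∈ R^(3×2). The projector onto W = col(U) is P = U (U^T U)^(-1) U^T.
Compute U^T U =
  [13, 6]
  [6, 8],
and U^T v = (5, 8).
Solve U^T U · c = U^T v for the coefficients: c = (-2/17, 37/34). The projection is proj_W(v) = U c.
Check: (v - proj_W(v)) · u_1 = 0  (should be 0).
Check: (v - proj_W(v)) · u_2 = 0  (should be 0).
Result: proj_W(v) = (31/17, 4/17, -37/17).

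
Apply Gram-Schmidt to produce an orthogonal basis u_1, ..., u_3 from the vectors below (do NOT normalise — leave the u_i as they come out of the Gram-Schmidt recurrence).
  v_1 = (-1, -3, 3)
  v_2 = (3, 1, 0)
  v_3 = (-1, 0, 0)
Orthogonal basis:
  u_1 = (-1, -3, 3)
  u_2 = (51/19, 1/19, 18/19)
  u_3 = (-9/154, 27/154, 12/77)

Apply the Gram-Schmidt recurrence
  u_1 = v_1
  u_i = v_i − Σ_{j<i} ((v_i · u_j) / (u_j · u_j)) · u_j.

Step by step this gives:
  u_1 = (-1, -3, 3)
  u_2 = (51/19, 1/19, 18/19)
  u_3 = (-9/154, 27/154, 12/77)

Orthogonality check:
  u_2 · u_1 = 0 (should be 0)
  u_3 · u_1 = 0 (should be 0)
  u_3 · u_2 = 0 (should be 0)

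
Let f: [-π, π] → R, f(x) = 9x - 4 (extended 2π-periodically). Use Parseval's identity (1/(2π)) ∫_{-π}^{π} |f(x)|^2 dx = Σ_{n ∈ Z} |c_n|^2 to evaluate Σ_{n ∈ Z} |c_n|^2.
Σ |c_n|^2 = 27π^2 + 16

Expand and integrate term by term over [-π, π]:
  ∫ (9x)^2 dx = 81·(2π^3/3); ∫ 2·9·(-4)·x dx = 0 (odd integrand); ∫ (-4)^2 dx = 16·2π.
So (1/(2π)) ∫_{-π}^{π} (9x - 4)^2 dx = 81π^2/3 + 16 = 27π^2 + 16.
Parseval ⇒ Σ |c_n|^2 = 27π^2 + 16.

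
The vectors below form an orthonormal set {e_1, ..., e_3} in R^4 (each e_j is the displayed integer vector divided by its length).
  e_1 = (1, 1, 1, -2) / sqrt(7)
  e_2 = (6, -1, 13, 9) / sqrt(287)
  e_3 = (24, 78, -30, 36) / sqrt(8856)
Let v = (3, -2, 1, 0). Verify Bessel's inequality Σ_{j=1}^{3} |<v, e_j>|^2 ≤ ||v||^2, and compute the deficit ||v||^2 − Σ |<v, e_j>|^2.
Σ |<v, e_j>|^2 = 35/6; ||v||^2 = 14; deficit = 49/6

Write each e_j = u_j / sqrt(<u_j, u_j>) where u_j is the displayed integer vector. Then <v, e_j> = <v, u_j> / sqrt(<u_j, u_j>), so |<v, e_j>|^2 = <v, u_j>^2 / <u_j, u_j>.
Coefficients: <v, e_1> = 2/sqrt(7), <v, e_2> = 33/sqrt(287), <v, e_3> = -114/sqrt(8856).
Square and sum: Σ |<v, e_j>|^2 = 35/6.
Compute ||v||^2 = v·v = 14.
Deficit = 14 − 35/6 = 49/6 ≥ 0, confirming Bessel's inequality. (The deficit equals ||v − Σ <v,e_j> e_j||^2, the squared distance from v to span{e_j}.)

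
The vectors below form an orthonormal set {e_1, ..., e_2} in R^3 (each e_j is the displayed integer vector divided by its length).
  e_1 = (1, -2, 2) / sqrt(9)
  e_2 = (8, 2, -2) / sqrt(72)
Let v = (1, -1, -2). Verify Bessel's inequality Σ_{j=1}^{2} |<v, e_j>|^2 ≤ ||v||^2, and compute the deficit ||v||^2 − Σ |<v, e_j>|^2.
Σ |<v, e_j>|^2 = 3/2; ||v||^2 = 6; deficit = 9/2

Write each e_j = u_j / sqrt(<u_j, u_j>) where u_j is the displayed integer vector. Then <v, e_j> = <v, u_j> / sqrt(<u_j, u_j>), so |<v, e_j>|^2 = <v, u_j>^2 / <u_j, u_j>.
Coefficients: <v, e_1> = -1/sqrt(9), <v, e_2> = 10/sqrt(72).
Square and sum: Σ |<v, e_j>|^2 = 3/2.
Compute ||v||^2 = v·v = 6.
Deficit = 6 − 3/2 = 9/2 ≥ 0, confirming Bessel's inequality. (The deficit equals ||v − Σ <v,e_j> e_j||^2, the squared distance from v to span{e_j}.)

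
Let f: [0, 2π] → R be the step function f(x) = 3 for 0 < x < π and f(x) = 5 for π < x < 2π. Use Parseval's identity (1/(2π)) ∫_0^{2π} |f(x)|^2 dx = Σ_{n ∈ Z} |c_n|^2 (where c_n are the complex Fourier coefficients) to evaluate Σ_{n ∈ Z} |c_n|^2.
Σ |c_n|^2 = 17

Parseval equates the L^2 energy of f (normalised by 1/(2π)) with the ℓ^2 sum of its Fourier coefficients: (1/(2π)) ∫_0^{2π} |f|^2 = Σ |c_n|^2.
Compute the left side: (1/(2π)) [∫_0^π 3^2 dx + ∫_π^{2π} 5^2 dx] = (1/(2π)) · (9π + 25π) = (9 + 25)/2 = 17.
So Σ_{n ∈ Z} |c_n|^2 = 17.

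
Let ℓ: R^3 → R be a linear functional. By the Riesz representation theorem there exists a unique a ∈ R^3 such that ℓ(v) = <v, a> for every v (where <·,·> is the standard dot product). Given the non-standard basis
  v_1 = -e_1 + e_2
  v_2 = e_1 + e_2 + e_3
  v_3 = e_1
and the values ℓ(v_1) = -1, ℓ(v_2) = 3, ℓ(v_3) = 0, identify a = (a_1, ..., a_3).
a = (0, -1, 4)

Write a = (a_1, ..., a_3) in the standard basis. For each basis vector v_i, ℓ(v_i) = <v_i, a> is a linear equation in the a_j's. Collect the n equations into a matrix system V a = ℓ, where row i of V is v_i (expressed in the standard basis). Since V is invertible (lower-triangular with 1s on the diagonal, up to permutation), solve by back-substitution:
  V =
[[-1, 1, 0],
 [1, 1, 1],
 [1, 0, 0]]
  V a = (-1, 3, 0)
Solving gives a = (0, -1, 4).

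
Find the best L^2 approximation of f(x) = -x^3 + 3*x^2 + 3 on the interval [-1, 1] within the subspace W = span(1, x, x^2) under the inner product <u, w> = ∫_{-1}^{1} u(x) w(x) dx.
g(x) = 3*x^2 - 3*x/5 + 3

The best approximation g ∈ W is the orthogonal projection of f onto W. Writing g = a_0 + a_1 x + a_2 x^2, the coefficients solve the normal equations G · a = b where
  G_{ij} = <φ_i, φ_j> and b_i = <f, φ_i>, with φ_0 = 1, φ_1 = x, φ_2 = x^2.
G =
  [2, 0, 2/3]
  [0, 2/3, 0]
  [2/3, 0, 2/5],
b = (8, -2/5, 16/5).
Solving gives a_0 = 3, a_1 = -3/5, a_2 = 3, so
  g(x) = 3*x^2 - 3*x/5 + 3.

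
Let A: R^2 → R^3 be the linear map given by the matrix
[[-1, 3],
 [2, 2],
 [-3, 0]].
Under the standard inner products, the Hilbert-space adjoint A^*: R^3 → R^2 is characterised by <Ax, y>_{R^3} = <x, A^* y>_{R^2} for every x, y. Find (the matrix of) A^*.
A^* = A^T =
[[-1, 2, -3],
 [3, 2, 0]]

For real matrices with standard dot products, the defining identity <Ax, y> = <x, A^* y> gives (Ax)^T y = x^T (A^*) y, i.e. x^T A^T y = x^T (A^*) y. Since this holds for all x, y, we must have A^* = A^T. Therefore
A^* =
[[-1, 2, -3],
 [3, 2, 0]].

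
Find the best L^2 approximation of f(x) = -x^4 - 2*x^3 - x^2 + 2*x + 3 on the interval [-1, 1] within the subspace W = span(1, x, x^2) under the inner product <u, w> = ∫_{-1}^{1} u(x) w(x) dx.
g(x) = -13*x^2/7 + 4*x/5 + 108/35

The best approximation g ∈ W is the orthogonal projection of f onto W. Writing g = a_0 + a_1 x + a_2 x^2, the coefficients solve the normal equations G · a = b where
  G_{ij} = <φ_i, φ_j> and b_i = <f, φ_i>, with φ_0 = 1, φ_1 = x, φ_2 = x^2.
G =
  [2, 0, 2/3]
  [0, 2/3, 0]
  [2/3, 0, 2/5],
b = (74/15, 8/15, 46/35).
Solving gives a_0 = 108/35, a_1 = 4/5, a_2 = -13/7, so
  g(x) = -13*x^2/7 + 4*x/5 + 108/35.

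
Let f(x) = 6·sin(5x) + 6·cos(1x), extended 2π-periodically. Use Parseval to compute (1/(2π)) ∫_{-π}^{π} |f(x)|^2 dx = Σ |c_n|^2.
Σ |c_n|^2 = 36

Expand |f|^2 and use orthogonality of {sin(nx), cos(mx)} on [-π, π]:
  ∫_{-π}^{π} sin(nx)^2 dx = π, ∫ cos(mx)^2 dx = π, and cross terms integrate to 0.
So ∫_{-π}^{π} f(x)^2 dx = 6^2 · π + 6^2 · π = (36 + 36)π.
Divide by 2π: (36 + 36)/2 = 36.
By Parseval, this equals Σ |c_n|^2.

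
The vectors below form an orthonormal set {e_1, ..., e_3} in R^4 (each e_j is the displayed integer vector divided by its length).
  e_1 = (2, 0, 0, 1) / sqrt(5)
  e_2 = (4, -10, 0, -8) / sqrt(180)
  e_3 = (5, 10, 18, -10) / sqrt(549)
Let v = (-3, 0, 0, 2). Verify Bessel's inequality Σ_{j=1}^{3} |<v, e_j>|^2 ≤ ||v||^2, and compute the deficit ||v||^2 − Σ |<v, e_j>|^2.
Σ |<v, e_j>|^2 = 597/61; ||v||^2 = 13; deficit = 196/61

Write each e_j = u_j / sqrt(<u_j, u_j>) where u_j is the displayed integer vector. Then <v, e_j> = <v, u_j> / sqrt(<u_j, u_j>), so |<v, e_j>|^2 = <v, u_j>^2 / <u_j, u_j>.
Coefficients: <v, e_1> = -4/sqrt(5), <v, e_2> = -28/sqrt(180), <v, e_3> = -35/sqrt(549).
Square and sum: Σ |<v, e_j>|^2 = 597/61.
Compute ||v||^2 = v·v = 13.
Deficit = 13 − 597/61 = 196/61 ≥ 0, confirming Bessel's inequality. (The deficit equals ||v − Σ <v,e_j> e_j||^2, the squared distance from v to span{e_j}.)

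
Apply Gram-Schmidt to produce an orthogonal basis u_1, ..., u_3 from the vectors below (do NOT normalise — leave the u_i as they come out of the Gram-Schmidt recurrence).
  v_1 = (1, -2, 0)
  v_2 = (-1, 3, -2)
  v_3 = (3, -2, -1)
Orthogonal basis:
  u_1 = (1, -2, 0)
  u_2 = (2/5, 1/5, -2)
  u_3 = (4/3, 2/3, 1/3)

Apply the Gram-Schmidt recurrence
  u_1 = v_1
  u_i = v_i − Σ_{j<i} ((v_i · u_j) / (u_j · u_j)) · u_j.

Step by step this gives:
  u_1 = (1, -2, 0)
  u_2 = (2/5, 1/5, -2)
  u_3 = (4/3, 2/3, 1/3)

Orthogonality check:
  u_2 · u_1 = 0 (should be 0)
  u_3 · u_1 = 0 (should be 0)
  u_3 · u_2 = 0 (should be 0)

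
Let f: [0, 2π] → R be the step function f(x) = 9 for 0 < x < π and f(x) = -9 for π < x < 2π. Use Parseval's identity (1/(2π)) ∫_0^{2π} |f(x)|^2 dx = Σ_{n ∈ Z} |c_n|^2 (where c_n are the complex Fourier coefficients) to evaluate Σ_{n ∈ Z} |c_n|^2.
Σ |c_n|^2 = 81

Parseval equates the L^2 energy of f (normalised by 1/(2π)) with the ℓ^2 sum of its Fourier coefficients: (1/(2π)) ∫_0^{2π} |f|^2 = Σ |c_n|^2.
Compute the left side: (1/(2π)) [∫_0^π 9^2 dx + ∫_π^{2π} (-9)^2 dx] = (1/(2π)) · (81π + 81π) = (81 + 81)/2 = 81.
So Σ_{n ∈ Z} |c_n|^2 = 81.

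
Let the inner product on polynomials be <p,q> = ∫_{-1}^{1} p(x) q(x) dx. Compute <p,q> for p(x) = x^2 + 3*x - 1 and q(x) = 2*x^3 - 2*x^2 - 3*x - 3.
<p,q> = 14/15

Expand the product: p(x)·q(x) = 2*x^5 + 4*x^4 - 11*x^3 - 10*x^2 - 6*x + 3.
∫_{-1}^{1} of each monomial x^k gives [2/(k+1) if k even, 0 if k odd]. Integrating term-by-term (or equivalently evaluating the antiderivative F(x) = x^6/3 + 4*x^5/5 - 11*x^4/4 - 10*x^3/3 - 3*x^2 + 3*x at the endpoints):
  F(1) − F(−1) = -99/20 − (-353/60) = 14/15.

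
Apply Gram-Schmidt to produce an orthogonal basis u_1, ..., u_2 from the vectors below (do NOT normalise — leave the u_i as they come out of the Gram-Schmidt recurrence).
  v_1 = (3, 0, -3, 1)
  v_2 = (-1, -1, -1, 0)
Orthogonal basis:
  u_1 = (3, 0, -3, 1)
  u_2 = (-1, -1, -1, 0)

Apply the Gram-Schmidt recurrence
  u_1 = v_1
  u_i = v_i − Σ_{j<i} ((v_i · u_j) / (u_j · u_j)) · u_j.

Step by step this gives:
  u_1 = (3, 0, -3, 1)
  u_2 = (-1, -1, -1, 0)

Orthogonality check:
  u_2 · u_1 = 0 (should be 0)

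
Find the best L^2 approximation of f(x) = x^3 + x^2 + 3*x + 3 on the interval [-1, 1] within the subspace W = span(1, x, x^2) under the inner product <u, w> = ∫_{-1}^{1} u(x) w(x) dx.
g(x) = x^2 + 18*x/5 + 3

The best approximation g ∈ W is the orthogonal projection of f onto W. Writing g = a_0 + a_1 x + a_2 x^2, the coefficients solve the normal equations G · a = b where
  G_{ij} = <φ_i, φ_j> and b_i = <f, φ_i>, with φ_0 = 1, φ_1 = x, φ_2 = x^2.
G =
  [2, 0, 2/3]
  [0, 2/3, 0]
  [2/3, 0, 2/5],
b = (20/3, 12/5, 12/5).
Solving gives a_0 = 3, a_1 = 18/5, a_2 = 1, so
  g(x) = x^2 + 18*x/5 + 3.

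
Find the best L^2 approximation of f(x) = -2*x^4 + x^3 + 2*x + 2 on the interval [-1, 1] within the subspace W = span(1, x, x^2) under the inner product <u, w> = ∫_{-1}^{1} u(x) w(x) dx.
g(x) = -12*x^2/7 + 13*x/5 + 76/35

The best approximation g ∈ W is the orthogonal projection of f onto W. Writing g = a_0 + a_1 x + a_2 x^2, the coefficients solve the normal equations G · a = b where
  G_{ij} = <φ_i, φ_j> and b_i = <f, φ_i>, with φ_0 = 1, φ_1 = x, φ_2 = x^2.
G =
  [2, 0, 2/3]
  [0, 2/3, 0]
  [2/3, 0, 2/5],
b = (16/5, 26/15, 16/21).
Solving gives a_0 = 76/35, a_1 = 13/5, a_2 = -12/7, so
  g(x) = -12*x^2/7 + 13*x/5 + 76/35.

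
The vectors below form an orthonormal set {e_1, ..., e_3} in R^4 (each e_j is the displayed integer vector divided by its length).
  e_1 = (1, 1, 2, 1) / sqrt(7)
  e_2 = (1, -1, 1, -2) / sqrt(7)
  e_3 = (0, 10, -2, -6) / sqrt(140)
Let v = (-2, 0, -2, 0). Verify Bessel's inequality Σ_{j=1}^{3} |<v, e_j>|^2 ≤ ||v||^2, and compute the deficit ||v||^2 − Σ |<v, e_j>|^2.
Σ |<v, e_j>|^2 = 264/35; ||v||^2 = 8; deficit = 16/35

Write each e_j = u_j / sqrt(<u_j, u_j>) where u_j is the displayed integer vector. Then <v, e_j> = <v, u_j> / sqrt(<u_j, u_j>), so |<v, e_j>|^2 = <v, u_j>^2 / <u_j, u_j>.
Coefficients: <v, e_1> = -6/sqrt(7), <v, e_2> = -4/sqrt(7), <v, e_3> = 4/sqrt(140).
Square and sum: Σ |<v, e_j>|^2 = 264/35.
Compute ||v||^2 = v·v = 8.
Deficit = 8 − 264/35 = 16/35 ≥ 0, confirming Bessel's inequality. (The deficit equals ||v − Σ <v,e_j> e_j||^2, the squared distance from v to span{e_j}.)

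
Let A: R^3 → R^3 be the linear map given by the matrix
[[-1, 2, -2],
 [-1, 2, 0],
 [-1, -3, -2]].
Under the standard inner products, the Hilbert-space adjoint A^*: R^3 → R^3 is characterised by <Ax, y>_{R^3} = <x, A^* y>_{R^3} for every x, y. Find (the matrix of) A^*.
A^* = A^T =
[[-1, -1, -1],
 [2, 2, -3],
 [-2, 0, -2]]

For real matrices with standard dot products, the defining identity <Ax, y> = <x, A^* y> gives (Ax)^T y = x^T (A^*) y, i.e. x^T A^T y = x^T (A^*) y. Since this holds for all x, y, we must have A^* = A^T. Therefore
A^* =
[[-1, -1, -1],
 [2, 2, -3],
 [-2, 0, -2]].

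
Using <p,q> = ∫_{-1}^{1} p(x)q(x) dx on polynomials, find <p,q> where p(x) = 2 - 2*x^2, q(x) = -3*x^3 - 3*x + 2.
<p,q> = 16/3

Expand the product: p(x)·q(x) = 6*x^5 - 4*x^2 - 6*x + 4.
∫_{-1}^{1} of each monomial x^k gives [2/(k+1) if k even, 0 if k odd]. Integrating term-by-term (or equivalently evaluating the antiderivative F(x) = x^6 - 4*x^3/3 - 3*x^2 + 4*x at the endpoints):
  F(1) − F(−1) = 2/3 − (-14/3) = 16/3.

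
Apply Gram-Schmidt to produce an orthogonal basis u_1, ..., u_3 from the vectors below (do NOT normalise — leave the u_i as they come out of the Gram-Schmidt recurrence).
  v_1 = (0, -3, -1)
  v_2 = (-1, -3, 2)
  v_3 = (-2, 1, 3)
Orthogonal basis:
  u_1 = (0, -3, -1)
  u_2 = (-1, -9/10, 27/10)
  u_3 = (-90/91, 10/91, -30/91)

Apply the Gram-Schmidt recurrence
  u_1 = v_1
  u_i = v_i − Σ_{j<i} ((v_i · u_j) / (u_j · u_j)) · u_j.

Step by step this gives:
  u_1 = (0, -3, -1)
  u_2 = (-1, -9/10, 27/10)
  u_3 = (-90/91, 10/91, -30/91)

Orthogonality check:
  u_2 · u_1 = 0 (should be 0)
  u_3 · u_1 = 0 (should be 0)
  u_3 · u_2 = 0 (should be 0)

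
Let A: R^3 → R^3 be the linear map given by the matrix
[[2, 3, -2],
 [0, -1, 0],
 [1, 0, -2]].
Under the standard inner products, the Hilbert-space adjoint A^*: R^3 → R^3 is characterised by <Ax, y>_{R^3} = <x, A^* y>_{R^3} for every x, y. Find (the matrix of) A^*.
A^* = A^T =
[[2, 0, 1],
 [3, -1, 0],
 [-2, 0, -2]]

For real matrices with standard dot products, the defining identity <Ax, y> = <x, A^* y> gives (Ax)^T y = x^T (A^*) y, i.e. x^T A^T y = x^T (A^*) y. Since this holds for all x, y, we must have A^* = A^T. Therefore
A^* =
[[2, 0, 1],
 [3, -1, 0],
 [-2, 0, -2]].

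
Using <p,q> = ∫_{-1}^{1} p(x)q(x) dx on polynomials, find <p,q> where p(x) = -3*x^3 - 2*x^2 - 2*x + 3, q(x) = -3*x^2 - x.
<p,q> = -16/15

Expand the product: p(x)·q(x) = 9*x^5 + 9*x^4 + 8*x^3 - 7*x^2 - 3*x.
∫_{-1}^{1} of each monomial x^k gives [2/(k+1) if k even, 0 if k odd]. Integrating term-by-term (or equivalently evaluating the antiderivative F(x) = 3*x^6/2 + 9*x^5/5 + 2*x^4 - 7*x^3/3 - 3*x^2/2 at the endpoints):
  F(1) − F(−1) = 22/15 − (38/15) = -16/15.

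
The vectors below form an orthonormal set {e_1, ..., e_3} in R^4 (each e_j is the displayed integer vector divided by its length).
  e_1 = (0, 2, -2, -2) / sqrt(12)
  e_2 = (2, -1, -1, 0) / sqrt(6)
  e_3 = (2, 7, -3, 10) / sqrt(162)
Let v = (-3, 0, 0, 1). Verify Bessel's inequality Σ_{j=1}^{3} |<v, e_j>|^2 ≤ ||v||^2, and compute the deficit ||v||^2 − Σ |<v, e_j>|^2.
Σ |<v, e_j>|^2 = 521/81; ||v||^2 = 10; deficit = 289/81

Write each e_j = u_j / sqrt(<u_j, u_j>) where u_j is the displayed integer vector. Then <v, e_j> = <v, u_j> / sqrt(<u_j, u_j>), so |<v, e_j>|^2 = <v, u_j>^2 / <u_j, u_j>.
Coefficients: <v, e_1> = -2/sqrt(12), <v, e_2> = -6/sqrt(6), <v, e_3> = 4/sqrt(162).
Square and sum: Σ |<v, e_j>|^2 = 521/81.
Compute ||v||^2 = v·v = 10.
Deficit = 10 − 521/81 = 289/81 ≥ 0, confirming Bessel's inequality. (The deficit equals ||v − Σ <v,e_j> e_j||^2, the squared distance from v to span{e_j}.)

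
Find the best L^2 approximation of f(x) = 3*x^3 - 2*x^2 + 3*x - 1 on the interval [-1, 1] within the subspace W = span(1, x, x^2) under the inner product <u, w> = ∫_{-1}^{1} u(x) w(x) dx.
g(x) = -2*x^2 + 24*x/5 - 1

The best approximation g ∈ W is the orthogonal projection of f onto W. Writing g = a_0 + a_1 x + a_2 x^2, the coefficients solve the normal equations G · a = b where
  G_{ij} = <φ_i, φ_j> and b_i = <f, φ_i>, with φ_0 = 1, φ_1 = x, φ_2 = x^2.
G =
  [2, 0, 2/3]
  [0, 2/3, 0]
  [2/3, 0, 2/5],
b = (-10/3, 16/5, -22/15).
Solving gives a_0 = -1, a_1 = 24/5, a_2 = -2, so
  g(x) = -2*x^2 + 24*x/5 - 1.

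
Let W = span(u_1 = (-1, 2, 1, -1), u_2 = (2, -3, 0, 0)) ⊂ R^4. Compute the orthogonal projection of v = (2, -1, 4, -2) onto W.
proj_W(v) = (16/9, -31/27, 82/27, -82/27)

Set up U = [u_1 | ... | u_2] ∈ R^(4×2). The projector onto W = col(U) is P = U (U^T U)^(-1) U^T.
Compute U^T U =
  [7, -8]
  [-8, 13],
and U^T v = (2, 7).
Solve U^T U · c = U^T v for the coefficients: c = (82/27, 65/27). The projection is proj_W(v) = U c.
Check: (v - proj_W(v)) · u_1 = 0  (should be 0).
Check: (v - proj_W(v)) · u_2 = 0  (should be 0).
Result: proj_W(v) = (16/9, -31/27, 82/27, -82/27).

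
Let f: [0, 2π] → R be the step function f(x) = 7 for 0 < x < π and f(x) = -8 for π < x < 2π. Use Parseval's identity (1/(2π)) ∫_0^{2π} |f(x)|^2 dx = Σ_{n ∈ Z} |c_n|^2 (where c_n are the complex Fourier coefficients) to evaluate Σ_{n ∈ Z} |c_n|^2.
Σ |c_n|^2 = 113/2

Parseval equates the L^2 energy of f (normalised by 1/(2π)) with the ℓ^2 sum of its Fourier coefficients: (1/(2π)) ∫_0^{2π} |f|^2 = Σ |c_n|^2.
Compute the left side: (1/(2π)) [∫_0^π 7^2 dx + ∫_π^{2π} (-8)^2 dx] = (1/(2π)) · (49π + 64π) = (49 + 64)/2 = 113/2.
So Σ_{n ∈ Z} |c_n|^2 = 113/2.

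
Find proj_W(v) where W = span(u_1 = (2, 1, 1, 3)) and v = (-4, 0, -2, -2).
proj_W(v) = (-32/15, -16/15, -16/15, -16/5)

Set up U = [u_1 | ... | u_1] ∈ R^(4×1). The projector onto W = col(U) is P = U (U^T U)^(-1) U^T.
Compute U^T U =
  [15],
and U^T v = (-16).
Solve U^T U · c = U^T v for the coefficients: c = (-16/15). The projection is proj_W(v) = U c.
Check: (v - proj_W(v)) · u_1 = 0  (should be 0).
Result: proj_W(v) = (-32/15, -16/15, -16/15, -16/5).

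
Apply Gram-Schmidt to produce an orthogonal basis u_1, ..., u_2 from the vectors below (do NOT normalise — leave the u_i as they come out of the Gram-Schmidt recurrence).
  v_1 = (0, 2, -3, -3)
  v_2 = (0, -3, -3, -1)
Orthogonal basis:
  u_1 = (0, 2, -3, -3)
  u_2 = (0, -39/11, -24/11, -2/11)

Apply the Gram-Schmidt recurrence
  u_1 = v_1
  u_i = v_i − Σ_{j<i} ((v_i · u_j) / (u_j · u_j)) · u_j.

Step by step this gives:
  u_1 = (0, 2, -3, -3)
  u_2 = (0, -39/11, -24/11, -2/11)

Orthogonality check:
  u_2 · u_1 = 0 (should be 0)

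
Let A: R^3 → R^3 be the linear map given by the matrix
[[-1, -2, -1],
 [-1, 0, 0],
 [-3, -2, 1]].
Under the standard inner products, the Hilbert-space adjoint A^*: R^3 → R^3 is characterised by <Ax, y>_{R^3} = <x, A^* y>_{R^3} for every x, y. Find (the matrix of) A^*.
A^* = A^T =
[[-1, -1, -3],
 [-2, 0, -2],
 [-1, 0, 1]]

For real matrices with standard dot products, the defining identity <Ax, y> = <x, A^* y> gives (Ax)^T y = x^T (A^*) y, i.e. x^T A^T y = x^T (A^*) y. Since this holds for all x, y, we must have A^* = A^T. Therefore
A^* =
[[-1, -1, -3],
 [-2, 0, -2],
 [-1, 0, 1]].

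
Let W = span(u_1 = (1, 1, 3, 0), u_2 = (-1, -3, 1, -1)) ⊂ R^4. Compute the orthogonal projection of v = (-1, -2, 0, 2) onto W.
proj_W(v) = (-83/131, -187/131, -41/131, -52/131)

Set up U = [u_1 | ... | u_2] ∈ R^(4×2). The projector onto W = col(U) is P = U (U^T U)^(-1) U^T.
Compute U^T U =
  [11, -1]
  [-1, 12],
and U^T v = (-3, 5).
Solve U^T U · c = U^T v for the coefficients: c = (-31/131, 52/131). The projection is proj_W(v) = U c.
Check: (v - proj_W(v)) · u_1 = 0  (should be 0).
Check: (v - proj_W(v)) · u_2 = 0  (should be 0).
Result: proj_W(v) = (-83/131, -187/131, -41/131, -52/131).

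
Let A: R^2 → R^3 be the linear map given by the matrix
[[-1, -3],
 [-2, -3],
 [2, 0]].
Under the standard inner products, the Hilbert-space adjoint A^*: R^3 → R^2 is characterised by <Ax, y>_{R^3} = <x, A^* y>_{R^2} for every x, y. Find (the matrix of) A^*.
A^* = A^T =
[[-1, -2, 2],
 [-3, -3, 0]]

For real matrices with standard dot products, the defining identity <Ax, y> = <x, A^* y> gives (Ax)^T y = x^T (A^*) y, i.e. x^T A^T y = x^T (A^*) y. Since this holds for all x, y, we must have A^* = A^T. Therefore
A^* =
[[-1, -2, 2],
 [-3, -3, 0]].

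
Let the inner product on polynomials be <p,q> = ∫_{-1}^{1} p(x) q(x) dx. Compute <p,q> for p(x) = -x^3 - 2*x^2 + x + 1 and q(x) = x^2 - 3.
<p,q> = -32/15

Expand the product: p(x)·q(x) = -x^5 - 2*x^4 + 4*x^3 + 7*x^2 - 3*x - 3.
∫_{-1}^{1} of each monomial x^k gives [2/(k+1) if k even, 0 if k odd]. Integrating term-by-term (or equivalently evaluating the antiderivative F(x) = -x^6/6 - 2*x^5/5 + x^4 + 7*x^3/3 - 3*x^2/2 - 3*x at the endpoints):
  F(1) − F(−1) = -26/15 − (2/5) = -32/15.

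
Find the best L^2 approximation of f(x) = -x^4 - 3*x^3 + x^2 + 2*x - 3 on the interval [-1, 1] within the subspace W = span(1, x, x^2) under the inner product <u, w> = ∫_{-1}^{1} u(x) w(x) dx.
g(x) = x^2/7 + x/5 - 102/35

The best approximation g ∈ W is the orthogonal projection of f onto W. Writing g = a_0 + a_1 x + a_2 x^2, the coefficients solve the normal equations G · a = b where
  G_{ij} = <φ_i, φ_j> and b_i = <f, φ_i>, with φ_0 = 1, φ_1 = x, φ_2 = x^2.
G =
  [2, 0, 2/3]
  [0, 2/3, 0]
  [2/3, 0, 2/5],
b = (-86/15, 2/15, -66/35).
Solving gives a_0 = -102/35, a_1 = 1/5, a_2 = 1/7, so
  g(x) = x^2/7 + x/5 - 102/35.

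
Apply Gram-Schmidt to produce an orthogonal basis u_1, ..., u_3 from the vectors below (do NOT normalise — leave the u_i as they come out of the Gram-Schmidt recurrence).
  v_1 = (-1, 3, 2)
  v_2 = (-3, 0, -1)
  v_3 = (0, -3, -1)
Orthogonal basis:
  u_1 = (-1, 3, 2)
  u_2 = (-41/14, -3/14, -8/7)
  u_3 = (-36/139, -84/139, 108/139)

Apply the Gram-Schmidt recurrence
  u_1 = v_1
  u_i = v_i − Σ_{j<i} ((v_i · u_j) / (u_j · u_j)) · u_j.

Step by step this gives:
  u_1 = (-1, 3, 2)
  u_2 = (-41/14, -3/14, -8/7)
  u_3 = (-36/139, -84/139, 108/139)

Orthogonality check:
  u_2 · u_1 = 0 (should be 0)
  u_3 · u_1 = 0 (should be 0)
  u_3 · u_2 = 0 (should be 0)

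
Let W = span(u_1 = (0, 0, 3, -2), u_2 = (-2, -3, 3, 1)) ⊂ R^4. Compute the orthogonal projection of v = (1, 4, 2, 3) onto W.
proj_W(v) = (13/25, 39/50, -9/25, -27/50)

Set up U = [u_1 | ... | u_2] ∈ R^(4×2). The projector onto W = col(U) is P = U (U^T U)^(-1) U^T.
Compute U^T U =
  [13, 7]
  [7, 23],
and U^T v = (0, -5).
Solve U^T U · c = U^T v for the coefficients: c = (7/50, -13/50). The projection is proj_W(v) = U c.
Check: (v - proj_W(v)) · u_1 = 0  (should be 0).
Check: (v - proj_W(v)) · u_2 = 0  (should be 0).
Result: proj_W(v) = (13/25, 39/50, -9/25, -27/50).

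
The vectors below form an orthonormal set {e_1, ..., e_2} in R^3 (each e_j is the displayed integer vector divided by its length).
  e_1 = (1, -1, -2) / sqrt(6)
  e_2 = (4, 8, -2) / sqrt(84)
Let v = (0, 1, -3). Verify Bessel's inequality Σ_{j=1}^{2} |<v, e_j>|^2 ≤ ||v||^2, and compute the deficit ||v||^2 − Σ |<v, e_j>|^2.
Σ |<v, e_j>|^2 = 13/2; ||v||^2 = 10; deficit = 7/2

Write each e_j = u_j / sqrt(<u_j, u_j>) where u_j is the displayed integer vector. Then <v, e_j> = <v, u_j> / sqrt(<u_j, u_j>), so |<v, e_j>|^2 = <v, u_j>^2 / <u_j, u_j>.
Coefficients: <v, e_1> = 5/sqrt(6), <v, e_2> = 14/sqrt(84).
Square and sum: Σ |<v, e_j>|^2 = 13/2.
Compute ||v||^2 = v·v = 10.
Deficit = 10 − 13/2 = 7/2 ≥ 0, confirming Bessel's inequality. (The deficit equals ||v − Σ <v,e_j> e_j||^2, the squared distance from v to span{e_j}.)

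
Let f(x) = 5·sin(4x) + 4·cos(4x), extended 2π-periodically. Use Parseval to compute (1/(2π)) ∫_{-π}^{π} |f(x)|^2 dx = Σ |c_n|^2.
Σ |c_n|^2 = 41/2

Expand |f|^2 and use orthogonality of {sin(nx), cos(mx)} on [-π, π]:
  ∫_{-π}^{π} sin(nx)^2 dx = π, ∫ cos(mx)^2 dx = π, and cross terms integrate to 0.
So ∫_{-π}^{π} f(x)^2 dx = 5^2 · π + 4^2 · π = (25 + 16)π.
Divide by 2π: (25 + 16)/2 = 41/2.
By Parseval, this equals Σ |c_n|^2.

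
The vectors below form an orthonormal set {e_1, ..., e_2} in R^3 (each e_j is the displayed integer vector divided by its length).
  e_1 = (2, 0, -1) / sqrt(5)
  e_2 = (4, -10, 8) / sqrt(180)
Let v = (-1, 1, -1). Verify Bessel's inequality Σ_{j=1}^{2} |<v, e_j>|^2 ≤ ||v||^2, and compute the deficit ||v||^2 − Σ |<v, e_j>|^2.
Σ |<v, e_j>|^2 = 26/9; ||v||^2 = 3; deficit = 1/9

Write each e_j = u_j / sqrt(<u_j, u_j>) where u_j is the displayed integer vector. Then <v, e_j> = <v, u_j> / sqrt(<u_j, u_j>), so |<v, e_j>|^2 = <v, u_j>^2 / <u_j, u_j>.
Coefficients: <v, e_1> = -1/sqrt(5), <v, e_2> = -22/sqrt(180).
Square and sum: Σ |<v, e_j>|^2 = 26/9.
Compute ||v||^2 = v·v = 3.
Deficit = 3 − 26/9 = 1/9 ≥ 0, confirming Bessel's inequality. (The deficit equals ||v − Σ <v,e_j> e_j||^2, the squared distance from v to span{e_j}.)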